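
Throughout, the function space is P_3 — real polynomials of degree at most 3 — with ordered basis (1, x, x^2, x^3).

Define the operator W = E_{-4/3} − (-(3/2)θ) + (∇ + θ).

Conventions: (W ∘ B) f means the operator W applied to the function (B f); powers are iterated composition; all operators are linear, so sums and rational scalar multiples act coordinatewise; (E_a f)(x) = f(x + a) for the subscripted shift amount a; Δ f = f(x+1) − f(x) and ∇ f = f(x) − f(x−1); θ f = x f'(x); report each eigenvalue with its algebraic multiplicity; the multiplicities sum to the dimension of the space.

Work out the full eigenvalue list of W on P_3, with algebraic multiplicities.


image of 1: 1
image of x: (7/2)x - 1/3
image of x^2: 6x^2 - (2/3)x + 7/9
image of x^3: (17/2)x^3 - x^2 + (7/3)x - 37/27
the matrix is upper triangular; its diagonal is (1, 7/2, 6, 17/2)
for a triangular matrix the eigenvalues are the diagonal entries, with algebraic multiplicity their repetition count

λ = 1 (multiplicity 1), λ = 7/2 (multiplicity 1), λ = 6 (multiplicity 1), λ = 17/2 (multiplicity 1)


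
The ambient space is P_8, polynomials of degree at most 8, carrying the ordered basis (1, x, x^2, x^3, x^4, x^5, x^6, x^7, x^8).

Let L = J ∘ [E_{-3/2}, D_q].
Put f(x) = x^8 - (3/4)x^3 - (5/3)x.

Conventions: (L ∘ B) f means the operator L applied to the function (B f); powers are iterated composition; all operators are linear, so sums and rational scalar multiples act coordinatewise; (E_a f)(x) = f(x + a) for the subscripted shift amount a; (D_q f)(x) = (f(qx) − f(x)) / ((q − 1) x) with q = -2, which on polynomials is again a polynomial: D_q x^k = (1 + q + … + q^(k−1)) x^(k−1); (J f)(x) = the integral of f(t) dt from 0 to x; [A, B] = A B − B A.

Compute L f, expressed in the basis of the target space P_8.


the result is g(x) = (2817/14)x^7 - (3591/8)x^6 + (96957/40)x^5 - (212625/64)x^4 + (158193/32)x^3 - (412695/128)x^2 + (203391/128)x

D_q f = -85x^7 - (9/4)x^2 - 5/3
E_{-3/2} D_q f = -85x^7 + (1785/2)x^6 - (16065/4)x^5 + (80325/8)x^4 - (240975/16)x^3 + (433683/32)x^2 - (433323/64)x + 555101/384
E_{-3/2} f = x^8 - 12x^7 + 63x^6 - 189x^5 + (2835/8)x^4 - 426x^3 + (5157/16)x^2 - (1721/12)x + 7849/256
D_q E_{-3/2} f = -85x^7 - 516x^6 - 1323x^5 - 2079x^4 - (14175/8)x^3 - 1278x^2 - (5157/16)x - 1721/12
[E_{-3/2}, D_q] f = (2817/2)x^6 - (10773/4)x^5 + (96957/8)x^4 - (212625/16)x^3 + (474579/32)x^2 - (412695/64)x + 203391/128
J [E_{-3/2}, D_q] f = (2817/14)x^7 - (3591/8)x^6 + (96957/40)x^5 - (212625/64)x^4 + (158193/32)x^3 - (412695/128)x^2 + (203391/128)x


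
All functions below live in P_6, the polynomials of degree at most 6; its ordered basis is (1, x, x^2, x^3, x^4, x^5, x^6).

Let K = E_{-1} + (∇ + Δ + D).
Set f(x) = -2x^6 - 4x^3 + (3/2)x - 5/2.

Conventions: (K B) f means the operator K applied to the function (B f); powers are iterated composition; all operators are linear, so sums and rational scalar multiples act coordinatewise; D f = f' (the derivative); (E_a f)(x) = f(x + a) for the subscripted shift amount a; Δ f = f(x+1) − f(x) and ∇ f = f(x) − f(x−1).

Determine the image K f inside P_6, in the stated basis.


the result is g(x) = -2x^6 - 24x^5 - 30x^4 - 44x^3 - 54x^2 - (45/2)x - 11/2

E_{-1} f = -2x^6 + 12x^5 - 30x^4 + 36x^3 - 18x^2 + (3/2)x - 2
∇ f = -12x^5 + 30x^4 - 40x^3 + 18x^2 - 1/2
Δ f = -12x^5 - 30x^4 - 40x^3 - 42x^2 - 24x - 9/2
D f = -12x^5 - 12x^2 + 3/2
(∇ + Δ + D) f = -36x^5 - 80x^3 - 36x^2 - 24x - 7/2
(E_{-1} + (∇ + Δ + D)) f = -2x^6 - 24x^5 - 30x^4 - 44x^3 - 54x^2 - (45/2)x - 11/2


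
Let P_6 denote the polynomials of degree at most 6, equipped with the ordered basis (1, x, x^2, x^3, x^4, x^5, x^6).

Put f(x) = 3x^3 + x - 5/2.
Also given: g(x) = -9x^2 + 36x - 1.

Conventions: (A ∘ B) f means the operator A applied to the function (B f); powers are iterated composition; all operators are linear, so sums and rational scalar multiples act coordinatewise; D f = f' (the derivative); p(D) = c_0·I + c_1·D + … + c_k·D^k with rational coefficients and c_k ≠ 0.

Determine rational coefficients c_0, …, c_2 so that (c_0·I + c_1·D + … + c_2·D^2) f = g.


p(D) = -D + 2·D^2, i.e. c_0 = 0, c_1 = -1, c_2 = 2

D^0 f = 3x^3 + x - 5/2
D^1 f = 9x^2 + 1
D^2 f = 18x
matching coefficients of g against c_0 f + c_1 Df + … from the top degree down determines the c_i
solution: c_0 = 0, c_1 = -1, c_2 = 2


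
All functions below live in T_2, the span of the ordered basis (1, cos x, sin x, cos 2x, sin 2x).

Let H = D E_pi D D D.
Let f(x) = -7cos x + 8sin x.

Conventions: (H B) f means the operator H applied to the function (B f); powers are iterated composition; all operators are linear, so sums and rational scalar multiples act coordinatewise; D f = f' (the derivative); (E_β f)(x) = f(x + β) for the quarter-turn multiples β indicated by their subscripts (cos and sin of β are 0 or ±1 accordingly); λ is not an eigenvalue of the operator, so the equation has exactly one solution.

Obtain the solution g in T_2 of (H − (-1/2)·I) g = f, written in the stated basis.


the result is g(x) = 14cos x - 16sin x

write g with unknown coordinates in the stated basis and equate coefficients in (H − (-1/2)·I) g = f
solving from the highest basis element down gives g = 14cos x - 16sin x
check: H g = -14cos x + 16sin x
so H g − (-1/2)·g = -7cos x + 8sin x = f ✓


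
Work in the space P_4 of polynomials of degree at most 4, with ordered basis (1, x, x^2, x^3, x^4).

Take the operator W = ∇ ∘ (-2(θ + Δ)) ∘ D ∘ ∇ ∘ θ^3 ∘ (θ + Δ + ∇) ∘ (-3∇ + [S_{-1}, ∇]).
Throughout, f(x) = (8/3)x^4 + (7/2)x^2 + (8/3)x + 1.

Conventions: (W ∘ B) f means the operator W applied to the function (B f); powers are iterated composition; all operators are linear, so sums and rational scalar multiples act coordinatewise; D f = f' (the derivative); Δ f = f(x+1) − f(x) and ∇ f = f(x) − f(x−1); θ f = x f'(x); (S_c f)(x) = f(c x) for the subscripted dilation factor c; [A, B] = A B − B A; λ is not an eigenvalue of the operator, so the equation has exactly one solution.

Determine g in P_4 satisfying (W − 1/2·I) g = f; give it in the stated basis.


write g with unknown coordinates in the stated basis and equate coefficients in (W − 1/2·I) g = f
solving from the highest basis element down gives g = -(16/3)x^4 - 7x^2 - (16/3)x - 207362
check: W g = -103680
so W g − 1/2·g = (8/3)x^4 + (7/2)x^2 + (8/3)x + 1 = f ✓

the image equals g(x) = -(16/3)x^4 - 7x^2 - (16/3)x - 207362


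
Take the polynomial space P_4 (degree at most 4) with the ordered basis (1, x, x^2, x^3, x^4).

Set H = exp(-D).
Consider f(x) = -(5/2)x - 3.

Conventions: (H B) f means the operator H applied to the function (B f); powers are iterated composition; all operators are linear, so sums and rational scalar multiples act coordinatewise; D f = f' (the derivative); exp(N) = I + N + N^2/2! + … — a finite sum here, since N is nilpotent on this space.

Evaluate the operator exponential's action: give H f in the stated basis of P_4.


the result is g(x) = -(5/2)x - 1/2

order-1 term: 5/2
the series for exp(-D) f terminates at order 1
exp(-D) f = -(5/2)x - 1/2


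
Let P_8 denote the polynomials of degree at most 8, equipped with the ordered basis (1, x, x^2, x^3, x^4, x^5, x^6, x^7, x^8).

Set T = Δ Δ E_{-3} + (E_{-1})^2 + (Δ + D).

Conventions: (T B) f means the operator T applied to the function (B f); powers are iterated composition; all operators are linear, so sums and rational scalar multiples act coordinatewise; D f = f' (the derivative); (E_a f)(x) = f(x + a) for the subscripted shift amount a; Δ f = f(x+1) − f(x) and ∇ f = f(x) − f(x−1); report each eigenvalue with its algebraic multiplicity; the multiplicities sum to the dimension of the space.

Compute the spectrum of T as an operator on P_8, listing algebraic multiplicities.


λ = 1 (multiplicity 9)

image of 1: 1
image of x: x
image of x^2: x^2 + 7
image of x^3: x^3 + 21x - 19
image of x^4: x^4 + 42x^2 - 76x + 67
image of x^5: x^5 + 70x^3 - 190x^2 + 335x - 211
image of x^6: x^6 + 105x^4 - 380x^3 + 1005x^2 - 1266x + 667
image of x^7: x^7 + 147x^5 - 665x^4 + 2345x^3 - 4431x^2 + 4669x - 2059
image of x^8: x^8 + 196x^6 - 1064x^5 + 4690x^4 - 11816x^3 + 18676x^2 - 16472x + 6307
the matrix is upper triangular; its diagonal is (1, 1, 1, 1, 1, 1, 1, 1, 1)
for a triangular matrix the eigenvalues are the diagonal entries, with algebraic multiplicity their repetition count


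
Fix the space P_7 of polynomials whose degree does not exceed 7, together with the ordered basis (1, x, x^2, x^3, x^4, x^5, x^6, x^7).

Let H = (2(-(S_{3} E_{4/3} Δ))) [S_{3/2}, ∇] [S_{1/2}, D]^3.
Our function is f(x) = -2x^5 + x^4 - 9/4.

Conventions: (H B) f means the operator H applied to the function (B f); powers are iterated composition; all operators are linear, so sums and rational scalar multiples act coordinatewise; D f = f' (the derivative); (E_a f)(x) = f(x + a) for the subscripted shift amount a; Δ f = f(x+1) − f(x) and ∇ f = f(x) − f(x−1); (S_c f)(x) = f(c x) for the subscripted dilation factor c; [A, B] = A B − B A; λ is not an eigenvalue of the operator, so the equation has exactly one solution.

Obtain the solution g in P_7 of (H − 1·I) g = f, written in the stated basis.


write g with unknown coordinates in the stated basis and equate coefficients in (H − 1·I) g = f
solving from the highest basis element down gives g = 2x^5 - x^4 + 1197/512
check: H g = 45/512
so H g − 1·g = -2x^5 + x^4 - 9/4 = f ✓

the image equals g(x) = 2x^5 - x^4 + 1197/512


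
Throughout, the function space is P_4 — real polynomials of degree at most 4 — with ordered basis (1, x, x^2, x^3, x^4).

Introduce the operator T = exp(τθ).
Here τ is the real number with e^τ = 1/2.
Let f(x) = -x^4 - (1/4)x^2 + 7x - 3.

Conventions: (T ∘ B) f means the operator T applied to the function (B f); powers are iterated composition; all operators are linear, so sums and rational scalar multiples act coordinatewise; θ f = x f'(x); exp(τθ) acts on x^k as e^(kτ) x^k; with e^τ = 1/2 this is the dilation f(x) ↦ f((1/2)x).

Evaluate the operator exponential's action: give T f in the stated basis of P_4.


g(x) = -(1/16)x^4 - (1/16)x^2 + (7/2)x - 3

exp(τθ) x^k = e^(kτ) x^k; with e^τ = 1/2 this sends x^k to (1/2)^k x^k
x ↦ 1/2 x
x^2 ↦ 1/4 x^2
x^4 ↦ 1/16 x^4
applying this coordinatewise to f: exp(τθ) f = -(1/16)x^4 - (1/16)x^2 + (7/2)x - 3


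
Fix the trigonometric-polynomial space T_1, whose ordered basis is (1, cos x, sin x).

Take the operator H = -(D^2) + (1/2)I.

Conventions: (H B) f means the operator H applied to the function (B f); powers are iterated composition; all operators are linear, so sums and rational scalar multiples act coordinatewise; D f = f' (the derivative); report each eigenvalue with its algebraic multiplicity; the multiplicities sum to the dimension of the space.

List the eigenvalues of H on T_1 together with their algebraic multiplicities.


λ = 1/2 (multiplicity 1), λ = 3/2 (multiplicity 2)

image of 1: 1/2
image of cos x: (3/2)cos x
image of sin x: (3/2)sin x
the matrix is diagonal; its diagonal is (1/2, 3/2, 3/2)
for a triangular matrix the eigenvalues are the diagonal entries, with algebraic multiplicity their repetition count


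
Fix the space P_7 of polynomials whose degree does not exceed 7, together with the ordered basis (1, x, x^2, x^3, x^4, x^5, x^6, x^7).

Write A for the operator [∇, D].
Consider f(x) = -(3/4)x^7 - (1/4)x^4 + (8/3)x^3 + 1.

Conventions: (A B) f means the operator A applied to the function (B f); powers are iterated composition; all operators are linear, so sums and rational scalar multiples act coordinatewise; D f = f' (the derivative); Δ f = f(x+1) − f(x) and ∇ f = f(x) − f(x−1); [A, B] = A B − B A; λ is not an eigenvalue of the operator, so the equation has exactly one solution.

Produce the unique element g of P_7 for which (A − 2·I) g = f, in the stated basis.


the image equals g(x) = (3/8)x^7 + (1/8)x^4 - (4/3)x^3 - 1/2

write g with unknown coordinates in the stated basis and equate coefficients in (A − 2·I) g = f
solving from the highest basis element down gives g = (3/8)x^7 + (1/8)x^4 - (4/3)x^3 - 1/2
check: A g = 0
so A g − 2·g = -(3/4)x^7 - (1/4)x^4 + (8/3)x^3 + 1 = f ✓


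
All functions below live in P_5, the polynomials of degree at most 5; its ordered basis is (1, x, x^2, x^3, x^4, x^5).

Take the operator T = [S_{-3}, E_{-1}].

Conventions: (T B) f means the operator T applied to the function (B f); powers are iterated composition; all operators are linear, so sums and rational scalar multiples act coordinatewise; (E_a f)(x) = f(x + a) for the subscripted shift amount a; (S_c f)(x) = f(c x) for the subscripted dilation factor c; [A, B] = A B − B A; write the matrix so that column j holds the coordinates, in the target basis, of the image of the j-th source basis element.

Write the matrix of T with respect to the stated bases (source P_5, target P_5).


the matrix is [[0, -4, -8, -28, -80, -244]; [0, 0, 24, 72, 336, 1200]; [0, 0, 0, -108, -432, -2520]; [0, 0, 0, 0, 432, 2160]; [0, 0, 0, 0, 0, -1620]; [0, 0, 0, 0, 0, 0]] (rows listed top to bottom)

image of 1: 0
image of x: -4
image of x^2: 24x - 8
image of x^3: -108x^2 + 72x - 28
image of x^4: 432x^3 - 432x^2 + 336x - 80
image of x^5: -1620x^4 + 2160x^3 - 2520x^2 + 1200x - 244
each image's coordinates form column j of the matrix


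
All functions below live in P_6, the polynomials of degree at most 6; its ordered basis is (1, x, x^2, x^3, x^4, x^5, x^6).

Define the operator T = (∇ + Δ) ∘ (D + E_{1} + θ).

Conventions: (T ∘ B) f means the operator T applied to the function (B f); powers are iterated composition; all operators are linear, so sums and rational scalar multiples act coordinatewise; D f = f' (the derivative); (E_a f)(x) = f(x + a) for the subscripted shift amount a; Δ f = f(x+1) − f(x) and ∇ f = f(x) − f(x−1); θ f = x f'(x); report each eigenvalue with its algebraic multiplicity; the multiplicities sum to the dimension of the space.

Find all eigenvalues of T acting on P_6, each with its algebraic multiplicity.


λ = 0 (multiplicity 7)

image of 1: 0
image of x: 4
image of x^2: 12x + 8
image of x^3: 24x^2 + 24x + 14
image of x^4: 40x^3 + 48x^2 + 64x + 24
image of x^5: 60x^4 + 80x^3 + 180x^2 + 120x + 42
image of x^6: 84x^5 + 120x^4 + 400x^3 + 360x^2 + 264x + 76
the matrix is upper triangular; its diagonal is (0, 0, 0, 0, 0, 0, 0)
for a triangular matrix the eigenvalues are the diagonal entries, with algebraic multiplicity their repetition count


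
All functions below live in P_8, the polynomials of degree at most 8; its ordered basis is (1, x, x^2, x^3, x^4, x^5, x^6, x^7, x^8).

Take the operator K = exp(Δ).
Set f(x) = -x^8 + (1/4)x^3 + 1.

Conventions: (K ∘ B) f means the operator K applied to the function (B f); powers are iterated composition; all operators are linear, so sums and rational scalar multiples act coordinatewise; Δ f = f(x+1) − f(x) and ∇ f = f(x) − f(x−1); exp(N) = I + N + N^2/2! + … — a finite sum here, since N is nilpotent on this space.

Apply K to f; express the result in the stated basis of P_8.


order-1 term: -8x^7 - 28x^6 - 56x^5 - 70x^4 - 56x^3 - (109/4)x^2 - (29/4)x - 3/4
order-2 term: -28x^6 - 168x^5 - 490x^4 - 840x^3 - 868x^2 - (2013/4)x - 505/4
order-3 term: -56x^5 - 420x^4 - 1400x^3 - 2520x^2 - 2408x - 3863/4
order-4 term: -70x^4 - 560x^3 - 1820x^2 - 2800x - 1701
order-5 term: -56x^3 - 420x^2 - 1120x - 1050
order-6 term: -28x^2 - 168x - 266
order-7 term: -8x - 28
order-8 term: -1
the series for exp(Δ) f terminates at order 8
exp(Δ) f = -x^8 - 8x^7 - 56x^6 - 280x^5 - 1050x^4 - (11647/4)x^3 - (22733/4)x^2 - (14029/2)x - 16551/4

the image equals g(x) = -x^8 - 8x^7 - 56x^6 - 280x^5 - 1050x^4 - (11647/4)x^3 - (22733/4)x^2 - (14029/2)x - 16551/4


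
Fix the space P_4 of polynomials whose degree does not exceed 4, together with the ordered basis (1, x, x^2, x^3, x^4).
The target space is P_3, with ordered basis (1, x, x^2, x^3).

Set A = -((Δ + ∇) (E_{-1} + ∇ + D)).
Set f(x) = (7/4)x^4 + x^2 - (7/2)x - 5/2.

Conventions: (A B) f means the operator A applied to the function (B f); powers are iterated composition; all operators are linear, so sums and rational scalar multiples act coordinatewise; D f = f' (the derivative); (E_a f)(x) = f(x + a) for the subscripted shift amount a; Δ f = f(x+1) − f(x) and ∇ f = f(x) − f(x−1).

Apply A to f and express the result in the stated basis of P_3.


the image equals g(x) = -14x^3 - 42x^2 - 18x - 11

E_{-1} f = (7/4)x^4 - 7x^3 + (23/2)x^2 - (25/2)x + 15/4
∇ f = 7x^3 - (21/2)x^2 + 9x - 25/4
D f = 7x^3 + 2x - 7/2
(E_{-1} + ∇ + D) f = (7/4)x^4 + 7x^3 + x^2 - (3/2)x - 6
Δ (E_{-1} + ∇ + D) f = 7x^3 + (63/2)x^2 + 30x + 33/4
∇ (E_{-1} + ∇ + D) f = 7x^3 + (21/2)x^2 - 12x + 11/4
(Δ + ∇) (E_{-1} + ∇ + D) f = 14x^3 + 42x^2 + 18x + 11
(-((Δ + ∇) (E_{-1} + ∇ + D))) f = -14x^3 - 42x^2 - 18x - 11


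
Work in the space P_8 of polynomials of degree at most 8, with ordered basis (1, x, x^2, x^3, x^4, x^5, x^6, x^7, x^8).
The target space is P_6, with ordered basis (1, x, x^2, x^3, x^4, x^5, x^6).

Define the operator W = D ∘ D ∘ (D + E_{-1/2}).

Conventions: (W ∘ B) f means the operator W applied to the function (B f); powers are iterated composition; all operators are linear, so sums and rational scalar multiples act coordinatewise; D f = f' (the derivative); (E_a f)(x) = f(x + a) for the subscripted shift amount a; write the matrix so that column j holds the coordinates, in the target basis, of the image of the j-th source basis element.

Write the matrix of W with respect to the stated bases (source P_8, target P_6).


image of 1: 0
image of x: 0
image of x^2: 2
image of x^3: 6x + 3
image of x^4: 12x^2 + 12x + 3
image of x^5: 20x^3 + 30x^2 + 15x - 5/2
image of x^6: 30x^4 + 60x^3 + 45x^2 - 15x + 15/8
image of x^7: 42x^5 + 105x^4 + 105x^3 - (105/2)x^2 + (105/8)x - 21/16
image of x^8: 56x^6 + 168x^5 + 210x^4 - 140x^3 + (105/2)x^2 - (21/2)x + 7/8
each image's coordinates form column j of the matrix

the matrix is [[0, 0, 2, 3, 3, -5/2, 15/8, -21/16, 7/8]; [0, 0, 0, 6, 12, 15, -15, 105/8, -21/2]; [0, 0, 0, 0, 12, 30, 45, -105/2, 105/2]; [0, 0, 0, 0, 0, 20, 60, 105, -140]; [0, 0, 0, 0, 0, 0, 30, 105, 210]; [0, 0, 0, 0, 0, 0, 0, 42, 168]; [0, 0, 0, 0, 0, 0, 0, 0, 56]] (rows listed top to bottom)


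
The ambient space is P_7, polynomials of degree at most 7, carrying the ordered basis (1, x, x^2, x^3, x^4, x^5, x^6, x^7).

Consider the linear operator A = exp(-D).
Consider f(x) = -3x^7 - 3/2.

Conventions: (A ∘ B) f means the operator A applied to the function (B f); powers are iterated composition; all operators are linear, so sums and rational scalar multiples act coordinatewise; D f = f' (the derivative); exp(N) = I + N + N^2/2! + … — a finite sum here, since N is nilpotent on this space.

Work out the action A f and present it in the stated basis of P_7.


the result is g(x) = -3x^7 + 21x^6 - 63x^5 + 105x^4 - 105x^3 + 63x^2 - 21x + 3/2

order-1 term: 21x^6
order-2 term: -63x^5
order-3 term: 105x^4
order-4 term: -105x^3
order-5 term: 63x^2
order-6 term: -21x
order-7 term: 3
the series for exp(-D) f terminates at order 7
exp(-D) f = -3x^7 + 21x^6 - 63x^5 + 105x^4 - 105x^3 + 63x^2 - 21x + 3/2


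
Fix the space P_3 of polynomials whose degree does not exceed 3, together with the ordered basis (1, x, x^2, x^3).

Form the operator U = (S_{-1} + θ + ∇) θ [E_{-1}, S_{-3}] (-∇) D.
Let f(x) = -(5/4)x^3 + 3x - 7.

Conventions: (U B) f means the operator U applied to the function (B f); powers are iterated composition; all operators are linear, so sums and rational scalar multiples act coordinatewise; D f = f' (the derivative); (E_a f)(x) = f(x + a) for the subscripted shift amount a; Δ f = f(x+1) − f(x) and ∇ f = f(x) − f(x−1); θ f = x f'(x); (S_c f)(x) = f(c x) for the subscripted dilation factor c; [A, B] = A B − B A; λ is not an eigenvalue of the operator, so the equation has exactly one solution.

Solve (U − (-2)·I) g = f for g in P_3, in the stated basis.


write g with unknown coordinates in the stated basis and equate coefficients in (U − (-2)·I) g = f
solving from the highest basis element down gives g = -(5/8)x^3 + (3/2)x - 7/2
check: U g = 0
so U g − (-2)·g = -(5/4)x^3 + 3x - 7 = f ✓

the result is g(x) = -(5/8)x^3 + (3/2)x - 7/2


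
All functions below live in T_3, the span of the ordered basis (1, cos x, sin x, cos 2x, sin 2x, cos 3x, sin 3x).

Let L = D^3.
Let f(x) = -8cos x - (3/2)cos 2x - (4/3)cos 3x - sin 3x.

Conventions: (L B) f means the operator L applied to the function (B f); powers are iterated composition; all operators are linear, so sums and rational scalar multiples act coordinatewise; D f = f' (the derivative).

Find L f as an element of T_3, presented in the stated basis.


g(x) = -8sin x - 12sin 2x + 27cos 3x - 36sin 3x

D f = 8sin x + 3sin 2x - 3cos 3x + 4sin 3x
D D f = 8cos x + 6cos 2x + 12cos 3x + 9sin 3x
D D D f = -8sin x - 12sin 2x + 27cos 3x - 36sin 3x


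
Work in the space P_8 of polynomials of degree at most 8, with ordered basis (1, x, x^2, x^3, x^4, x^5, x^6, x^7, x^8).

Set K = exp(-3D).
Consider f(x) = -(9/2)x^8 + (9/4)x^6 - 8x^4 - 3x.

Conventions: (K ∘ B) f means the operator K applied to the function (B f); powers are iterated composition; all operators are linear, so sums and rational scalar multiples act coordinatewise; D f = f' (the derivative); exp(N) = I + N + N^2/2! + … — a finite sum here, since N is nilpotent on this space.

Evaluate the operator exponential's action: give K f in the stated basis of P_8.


the result is g(x) = -(9/2)x^8 + 108x^7 - (4527/4)x^6 + (13527/2)x^5 - (100877/4)x^4 + 60117x^3 - (358209/4)x^2 + (152625/2)x - 114093/4

order-1 term: 108x^7 - (81/2)x^5 + 96x^3 + 9
order-2 term: -1134x^6 + (1215/4)x^4 - 432x^2
order-3 term: 6804x^5 - 1215x^3 + 864x
order-4 term: -25515x^4 + (10935/4)x^2 - 648
order-5 term: 61236x^3 - (6561/2)x
order-6 term: -91854x^2 + 6561/4
order-7 term: 78732x
order-8 term: -59049/2
the series for exp(-3D) f terminates at order 8
exp(-3D) f = -(9/2)x^8 + 108x^7 - (4527/4)x^6 + (13527/2)x^5 - (100877/4)x^4 + 60117x^3 - (358209/4)x^2 + (152625/2)x - 114093/4


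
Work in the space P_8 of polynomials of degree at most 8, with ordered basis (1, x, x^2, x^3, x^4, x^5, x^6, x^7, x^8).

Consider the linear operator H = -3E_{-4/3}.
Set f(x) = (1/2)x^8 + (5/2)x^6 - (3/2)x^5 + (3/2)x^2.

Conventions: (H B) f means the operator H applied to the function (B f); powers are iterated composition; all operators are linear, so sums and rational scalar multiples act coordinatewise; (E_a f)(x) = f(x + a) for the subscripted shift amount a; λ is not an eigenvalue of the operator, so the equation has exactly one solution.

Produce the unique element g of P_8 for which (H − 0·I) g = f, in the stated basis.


write g with unknown coordinates in the stated basis and equate coefficients in (H − 0·I) g = f
solving from the highest basis element down gives g = -(1/6)x^8 - (16/9)x^7 - (493/54)x^6 - (4583/162)x^5 - (13550/243)x^4 - (50992/729)x^3 - (237835/4374)x^2 - (160684/6561)x - 100952/19683
check: H g = (1/2)x^8 + (5/2)x^6 - (3/2)x^5 + (3/2)x^2
so H g − 0·g = (1/2)x^8 + (5/2)x^6 - (3/2)x^5 + (3/2)x^2 = f ✓

the image equals g(x) = -(1/6)x^8 - (16/9)x^7 - (493/54)x^6 - (4583/162)x^5 - (13550/243)x^4 - (50992/729)x^3 - (237835/4374)x^2 - (160684/6561)x - 100952/19683


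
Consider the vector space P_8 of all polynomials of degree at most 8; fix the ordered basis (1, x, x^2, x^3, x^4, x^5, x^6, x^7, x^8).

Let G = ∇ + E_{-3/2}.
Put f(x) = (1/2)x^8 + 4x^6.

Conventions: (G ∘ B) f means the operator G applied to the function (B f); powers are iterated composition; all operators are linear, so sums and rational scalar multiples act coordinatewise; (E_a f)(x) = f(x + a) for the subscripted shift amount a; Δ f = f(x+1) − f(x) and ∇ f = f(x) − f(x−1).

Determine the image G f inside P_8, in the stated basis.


g(x) = (1/2)x^8 - 2x^7 + (43/2)x^6 - (157/2)x^5 + (3475/16)x^4 - (2997/8)x^3 + (12455/32)x^2 - (7123/32)x + 27585/512

∇ f = 4x^7 - 14x^6 + 52x^5 - 95x^4 + 108x^3 - 74x^2 + 28x - 9/2
E_{-3/2} f = (1/2)x^8 - 6x^7 + (71/2)x^6 - (261/2)x^5 + (4995/16)x^4 - (3861/8)x^3 + (14823/32)x^2 - (8019/32)x + 29889/512
(∇ + E_{-3/2}) f = (1/2)x^8 - 2x^7 + (43/2)x^6 - (157/2)x^5 + (3475/16)x^4 - (2997/8)x^3 + (12455/32)x^2 - (7123/32)x + 27585/512


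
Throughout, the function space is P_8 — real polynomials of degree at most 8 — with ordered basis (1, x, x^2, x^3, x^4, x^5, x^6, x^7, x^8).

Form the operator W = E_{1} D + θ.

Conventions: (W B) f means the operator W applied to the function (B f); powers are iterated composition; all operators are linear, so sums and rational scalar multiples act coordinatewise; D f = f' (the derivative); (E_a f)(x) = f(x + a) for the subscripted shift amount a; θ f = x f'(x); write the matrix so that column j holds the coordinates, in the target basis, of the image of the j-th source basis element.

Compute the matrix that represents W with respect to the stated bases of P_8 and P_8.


image of 1: 0
image of x: x + 1
image of x^2: 2x^2 + 2x + 2
image of x^3: 3x^3 + 3x^2 + 6x + 3
image of x^4: 4x^4 + 4x^3 + 12x^2 + 12x + 4
image of x^5: 5x^5 + 5x^4 + 20x^3 + 30x^2 + 20x + 5
image of x^6: 6x^6 + 6x^5 + 30x^4 + 60x^3 + 60x^2 + 30x + 6
image of x^7: 7x^7 + 7x^6 + 42x^5 + 105x^4 + 140x^3 + 105x^2 + 42x + 7
image of x^8: 8x^8 + 8x^7 + 56x^6 + 168x^5 + 280x^4 + 280x^3 + 168x^2 + 56x + 8
each image's coordinates form column j of the matrix

the matrix is [[0, 1, 2, 3, 4, 5, 6, 7, 8]; [0, 1, 2, 6, 12, 20, 30, 42, 56]; [0, 0, 2, 3, 12, 30, 60, 105, 168]; [0, 0, 0, 3, 4, 20, 60, 140, 280]; [0, 0, 0, 0, 4, 5, 30, 105, 280]; [0, 0, 0, 0, 0, 5, 6, 42, 168]; [0, 0, 0, 0, 0, 0, 6, 7, 56]; [0, 0, 0, 0, 0, 0, 0, 7, 8]; [0, 0, 0, 0, 0, 0, 0, 0, 8]] (rows listed top to bottom)


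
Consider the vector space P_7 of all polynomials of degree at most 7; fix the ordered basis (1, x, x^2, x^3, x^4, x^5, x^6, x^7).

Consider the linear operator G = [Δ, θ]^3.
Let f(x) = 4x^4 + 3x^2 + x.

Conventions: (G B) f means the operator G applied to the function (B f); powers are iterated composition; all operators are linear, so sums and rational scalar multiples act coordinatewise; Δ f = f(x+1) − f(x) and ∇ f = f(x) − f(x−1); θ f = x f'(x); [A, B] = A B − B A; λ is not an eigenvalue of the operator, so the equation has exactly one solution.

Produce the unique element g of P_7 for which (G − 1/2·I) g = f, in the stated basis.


the image equals g(x) = -8x^4 - 6x^2 - 386x - 1152

write g with unknown coordinates in the stated basis and equate coefficients in (G − 1/2·I) g = f
solving from the highest basis element down gives g = -8x^4 - 6x^2 - 386x - 1152
check: G g = -192x - 576
so G g − 1/2·g = 4x^4 + 3x^2 + x = f ✓


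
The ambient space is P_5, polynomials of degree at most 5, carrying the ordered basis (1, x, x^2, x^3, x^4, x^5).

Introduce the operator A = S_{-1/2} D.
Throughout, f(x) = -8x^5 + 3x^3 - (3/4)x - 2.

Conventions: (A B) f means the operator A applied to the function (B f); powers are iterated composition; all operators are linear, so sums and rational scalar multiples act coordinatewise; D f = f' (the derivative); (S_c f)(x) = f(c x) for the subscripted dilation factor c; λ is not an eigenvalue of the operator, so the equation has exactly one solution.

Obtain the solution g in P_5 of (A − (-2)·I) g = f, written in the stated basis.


write g with unknown coordinates in the stated basis and equate coefficients in (A − (-2)·I) g = f
solving from the highest basis element down gives g = -4x^5 + (5/8)x^4 + (53/32)x^3 - (159/256)x^2 - (351/512)x - 673/1024
check: A g = -(5/4)x^4 - (5/16)x^3 + (159/128)x^2 + (159/256)x - 351/512
so A g − (-2)·g = -8x^5 + 3x^3 - (3/4)x - 2 = f ✓

the image equals g(x) = -4x^5 + (5/8)x^4 + (53/32)x^3 - (159/256)x^2 - (351/512)x - 673/1024


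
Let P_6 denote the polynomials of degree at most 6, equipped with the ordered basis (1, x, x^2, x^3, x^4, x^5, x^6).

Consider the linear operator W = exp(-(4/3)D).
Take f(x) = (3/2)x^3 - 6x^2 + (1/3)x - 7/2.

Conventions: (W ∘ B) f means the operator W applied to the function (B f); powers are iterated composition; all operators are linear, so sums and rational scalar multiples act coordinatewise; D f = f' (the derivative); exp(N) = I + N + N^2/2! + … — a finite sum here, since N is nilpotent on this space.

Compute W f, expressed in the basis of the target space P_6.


order-1 term: -6x^2 + 16x - 4/9
order-2 term: 8x - 32/3
order-3 term: -32/9
the series for exp(-(4/3)D) f terminates at order 3
exp(-(4/3)D) f = (3/2)x^3 - 12x^2 + (73/3)x - 109/6

g(x) = (3/2)x^3 - 12x^2 + (73/3)x - 109/6


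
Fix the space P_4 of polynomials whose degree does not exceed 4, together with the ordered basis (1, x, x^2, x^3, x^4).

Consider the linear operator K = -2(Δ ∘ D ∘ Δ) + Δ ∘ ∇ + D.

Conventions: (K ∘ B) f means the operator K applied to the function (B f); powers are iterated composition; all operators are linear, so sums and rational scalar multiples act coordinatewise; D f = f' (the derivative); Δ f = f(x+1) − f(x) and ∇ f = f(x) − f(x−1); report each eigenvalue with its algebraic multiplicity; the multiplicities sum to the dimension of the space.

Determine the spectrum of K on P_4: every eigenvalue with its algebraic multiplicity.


image of 1: 0
image of x: 1
image of x^2: 2x + 2
image of x^3: 3x^2 + 6x - 12
image of x^4: 4x^3 + 12x^2 - 48x - 46
the matrix is upper triangular; its diagonal is (0, 0, 0, 0, 0)
for a triangular matrix the eigenvalues are the diagonal entries, with algebraic multiplicity their repetition count

λ = 0 (multiplicity 5)


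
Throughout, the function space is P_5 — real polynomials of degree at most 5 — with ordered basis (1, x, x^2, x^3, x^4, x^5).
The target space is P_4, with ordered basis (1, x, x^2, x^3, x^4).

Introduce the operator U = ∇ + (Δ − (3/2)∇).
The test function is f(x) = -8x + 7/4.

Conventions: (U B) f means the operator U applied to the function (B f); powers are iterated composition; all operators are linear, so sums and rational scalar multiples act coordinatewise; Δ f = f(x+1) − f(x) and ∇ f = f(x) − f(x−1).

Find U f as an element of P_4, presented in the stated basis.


the image equals g(x) = -4

∇ f = -8
Δ f = -8
∇ f = -8
(-(3/2)∇) f = 12
(Δ − (3/2)∇) f = 4
(∇ + (Δ − (3/2)∇)) f = -4


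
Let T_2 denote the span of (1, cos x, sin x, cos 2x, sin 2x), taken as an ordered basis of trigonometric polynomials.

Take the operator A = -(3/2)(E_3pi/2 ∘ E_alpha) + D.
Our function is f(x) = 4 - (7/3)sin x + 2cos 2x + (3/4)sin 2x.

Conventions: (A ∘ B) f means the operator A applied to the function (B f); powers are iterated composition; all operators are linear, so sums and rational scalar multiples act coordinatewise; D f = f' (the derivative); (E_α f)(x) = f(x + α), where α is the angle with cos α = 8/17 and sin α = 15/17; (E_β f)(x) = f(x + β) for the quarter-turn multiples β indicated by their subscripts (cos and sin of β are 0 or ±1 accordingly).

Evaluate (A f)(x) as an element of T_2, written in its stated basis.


E_alpha f = 4 - (35/17)cos x - (56/51)sin x - (142/289)cos 2x - (2403/1156)sin 2x
E_3pi/2 E_alpha f = 4 + (56/51)cos x - (35/17)sin x + (142/289)cos 2x + (2403/1156)sin 2x
(-(3/2)(E_3pi/2 ∘ E_alpha)) f = -6 - (28/17)cos x + (105/34)sin x - (213/289)cos 2x - (7209/2312)sin 2x
D f = -(7/3)cos x + (3/2)cos 2x - 4sin 2x
(-(3/2)(E_3pi/2 ∘ E_alpha) + D) f = -6 - (203/51)cos x + (105/34)sin x + (441/578)cos 2x - (16457/2312)sin 2x

the result is g(x) = -6 - (203/51)cos x + (105/34)sin x + (441/578)cos 2x - (16457/2312)sin 2x


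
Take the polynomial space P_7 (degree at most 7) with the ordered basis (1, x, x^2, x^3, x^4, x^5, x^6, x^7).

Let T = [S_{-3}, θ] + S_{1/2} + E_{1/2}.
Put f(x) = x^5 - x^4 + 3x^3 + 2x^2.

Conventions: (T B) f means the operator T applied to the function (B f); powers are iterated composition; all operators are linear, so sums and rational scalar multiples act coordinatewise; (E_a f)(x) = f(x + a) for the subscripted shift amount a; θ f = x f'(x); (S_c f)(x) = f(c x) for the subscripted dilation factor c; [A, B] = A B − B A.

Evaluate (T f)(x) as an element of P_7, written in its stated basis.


g(x) = (33/32)x^5 + (23/16)x^4 + (31/8)x^3 + (27/4)x^2 + (65/16)x + 27/32

θ f = 5x^5 - 4x^4 + 9x^3 + 4x^2
S_{-3} θ f = -1215x^5 - 324x^4 - 243x^3 + 36x^2
S_{-3} f = -243x^5 - 81x^4 - 81x^3 + 18x^2
θ S_{-3} f = -1215x^5 - 324x^4 - 243x^3 + 36x^2
[S_{-3}, θ] f = 0
S_{1/2} f = (1/32)x^5 - (1/16)x^4 + (3/8)x^3 + (1/2)x^2
E_{1/2} f = x^5 + (3/2)x^4 + (7/2)x^3 + (25/4)x^2 + (65/16)x + 27/32
([S_{-3}, θ] + S_{1/2} + E_{1/2}) f = (33/32)x^5 + (23/16)x^4 + (31/8)x^3 + (27/4)x^2 + (65/16)x + 27/32


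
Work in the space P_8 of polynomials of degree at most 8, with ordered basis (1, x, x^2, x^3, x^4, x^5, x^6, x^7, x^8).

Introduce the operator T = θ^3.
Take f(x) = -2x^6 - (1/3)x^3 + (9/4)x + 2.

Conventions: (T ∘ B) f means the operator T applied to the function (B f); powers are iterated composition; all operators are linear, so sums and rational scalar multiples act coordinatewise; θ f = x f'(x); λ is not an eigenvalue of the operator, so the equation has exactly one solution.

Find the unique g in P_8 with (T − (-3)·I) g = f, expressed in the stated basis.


write g with unknown coordinates in the stated basis and equate coefficients in (T − (-3)·I) g = f
solving from the highest basis element down gives g = -(2/219)x^6 - (1/90)x^3 + (9/16)x + 2/3
check: T g = -(144/73)x^6 - (3/10)x^3 + (9/16)x
so T g − (-3)·g = -2x^6 - (1/3)x^3 + (9/4)x + 2 = f ✓

the result is g(x) = -(2/219)x^6 - (1/90)x^3 + (9/16)x + 2/3


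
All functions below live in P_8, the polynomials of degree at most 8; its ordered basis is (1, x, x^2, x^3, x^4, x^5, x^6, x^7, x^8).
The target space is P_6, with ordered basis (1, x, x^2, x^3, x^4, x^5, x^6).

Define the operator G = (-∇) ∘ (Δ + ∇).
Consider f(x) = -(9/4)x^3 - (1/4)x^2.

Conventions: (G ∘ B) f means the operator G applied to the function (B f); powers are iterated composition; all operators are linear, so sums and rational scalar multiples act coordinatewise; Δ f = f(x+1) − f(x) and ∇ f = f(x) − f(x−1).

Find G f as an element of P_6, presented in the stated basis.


the result is g(x) = 27x - 25/2

Δ f = -(27/4)x^2 - (29/4)x - 5/2
∇ f = -(27/4)x^2 + (25/4)x - 2
(Δ + ∇) f = -(27/2)x^2 - x - 9/2
∇ (Δ + ∇) f = -27x + 25/2
(-∇) (Δ + ∇) f = 27x - 25/2


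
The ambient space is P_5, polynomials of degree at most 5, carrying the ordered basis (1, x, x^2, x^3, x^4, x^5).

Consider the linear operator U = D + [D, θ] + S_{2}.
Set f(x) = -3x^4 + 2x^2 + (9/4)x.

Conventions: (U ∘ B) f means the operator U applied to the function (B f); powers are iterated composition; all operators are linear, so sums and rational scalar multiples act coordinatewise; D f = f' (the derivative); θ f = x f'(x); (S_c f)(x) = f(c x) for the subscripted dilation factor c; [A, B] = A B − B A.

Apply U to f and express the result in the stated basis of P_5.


D f = -12x^3 + 4x + 9/4
θ f = -12x^4 + 4x^2 + (9/4)x
D θ f = -48x^3 + 8x + 9/4
D f = -12x^3 + 4x + 9/4
θ D f = -36x^3 + 4x
[D, θ] f = -12x^3 + 4x + 9/4
S_{2} f = -48x^4 + 8x^2 + (9/2)x
(D + [D, θ] + S_{2}) f = -48x^4 - 24x^3 + 8x^2 + (25/2)x + 9/2

g(x) = -48x^4 - 24x^3 + 8x^2 + (25/2)x + 9/2


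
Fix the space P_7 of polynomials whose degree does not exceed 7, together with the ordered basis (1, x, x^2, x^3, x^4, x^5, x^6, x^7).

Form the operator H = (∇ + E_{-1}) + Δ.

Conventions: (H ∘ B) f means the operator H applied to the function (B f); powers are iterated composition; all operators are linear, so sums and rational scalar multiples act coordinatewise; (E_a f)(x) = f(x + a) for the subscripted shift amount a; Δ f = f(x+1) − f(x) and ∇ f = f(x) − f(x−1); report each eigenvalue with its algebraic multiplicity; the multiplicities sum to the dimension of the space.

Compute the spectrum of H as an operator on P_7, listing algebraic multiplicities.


image of 1: 1
image of x: x + 1
image of x^2: x^2 + 2x + 1
image of x^3: x^3 + 3x^2 + 3x + 1
image of x^4: x^4 + 4x^3 + 6x^2 + 4x + 1
image of x^5: x^5 + 5x^4 + 10x^3 + 10x^2 + 5x + 1
image of x^6: x^6 + 6x^5 + 15x^4 + 20x^3 + 15x^2 + 6x + 1
image of x^7: x^7 + 7x^6 + 21x^5 + 35x^4 + 35x^3 + 21x^2 + 7x + 1
the matrix is upper triangular; its diagonal is (1, 1, 1, 1, 1, 1, 1, 1)
for a triangular matrix the eigenvalues are the diagonal entries, with algebraic multiplicity their repetition count

λ = 1 (multiplicity 8)


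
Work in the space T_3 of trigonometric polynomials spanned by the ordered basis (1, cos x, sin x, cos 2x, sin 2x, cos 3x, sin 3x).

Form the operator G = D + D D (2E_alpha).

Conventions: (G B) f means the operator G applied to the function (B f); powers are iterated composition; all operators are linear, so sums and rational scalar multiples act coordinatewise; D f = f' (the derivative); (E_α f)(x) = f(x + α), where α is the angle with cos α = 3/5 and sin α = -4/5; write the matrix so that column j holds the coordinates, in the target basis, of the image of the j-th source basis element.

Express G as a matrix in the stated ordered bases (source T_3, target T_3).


image of 1: 0
image of cos x: -(6/5)cos x - (13/5)sin x
image of sin x: (13/5)cos x - (6/5)sin x
image of cos 2x: (56/25)cos 2x - (242/25)sin 2x
image of sin 2x: (242/25)cos 2x + (56/25)sin 2x
image of cos 3x: (2106/125)cos 3x - (1167/125)sin 3x
image of sin 3x: (1167/125)cos 3x + (2106/125)sin 3x
each image's coordinates form column j of the matrix

the matrix is [[0, 0, 0, 0, 0, 0, 0]; [0, -6/5, 13/5, 0, 0, 0, 0]; [0, -13/5, -6/5, 0, 0, 0, 0]; [0, 0, 0, 56/25, 242/25, 0, 0]; [0, 0, 0, -242/25, 56/25, 0, 0]; [0, 0, 0, 0, 0, 2106/125, 1167/125]; [0, 0, 0, 0, 0, -1167/125, 2106/125]] (rows listed top to bottom)


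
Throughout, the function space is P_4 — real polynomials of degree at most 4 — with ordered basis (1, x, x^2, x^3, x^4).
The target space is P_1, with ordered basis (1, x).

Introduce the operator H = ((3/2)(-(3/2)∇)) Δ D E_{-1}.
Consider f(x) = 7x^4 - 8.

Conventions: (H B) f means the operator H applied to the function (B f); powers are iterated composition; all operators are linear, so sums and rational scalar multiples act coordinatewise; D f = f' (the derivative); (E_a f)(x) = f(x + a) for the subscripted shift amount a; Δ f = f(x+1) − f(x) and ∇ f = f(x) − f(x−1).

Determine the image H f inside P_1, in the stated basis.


g(x) = -378x + 378

E_{-1} f = 7x^4 - 28x^3 + 42x^2 - 28x - 1
D E_{-1} f = 28x^3 - 84x^2 + 84x - 28
Δ D E_{-1} f = 84x^2 - 84x + 28
∇ (Δ D E_{-1}) f = 168x - 168
(-(3/2)∇) (Δ D E_{-1}) f = -252x + 252
((3/2)(-(3/2)∇)) (Δ D E_{-1}) f = -378x + 378


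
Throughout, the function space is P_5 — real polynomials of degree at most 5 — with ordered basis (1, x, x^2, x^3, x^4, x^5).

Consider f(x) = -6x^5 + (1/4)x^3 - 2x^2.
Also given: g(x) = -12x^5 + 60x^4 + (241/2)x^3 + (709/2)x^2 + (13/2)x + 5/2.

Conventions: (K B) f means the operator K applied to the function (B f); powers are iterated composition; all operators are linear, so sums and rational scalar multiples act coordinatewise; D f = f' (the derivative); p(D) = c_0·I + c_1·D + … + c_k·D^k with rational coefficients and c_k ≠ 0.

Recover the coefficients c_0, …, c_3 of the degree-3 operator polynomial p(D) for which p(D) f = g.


D^0 f = -6x^5 + (1/4)x^3 - 2x^2
D^1 f = -30x^4 + (3/4)x^2 - 4x
D^2 f = -120x^3 + (3/2)x - 4
D^3 f = -360x^2 + 3/2
matching coefficients of g against c_0 f + c_1 Df + … from the top degree down determines the c_i
solution: c_0 = 2, c_1 = -2, c_2 = -1, c_3 = -1

c_0 = 2, c_1 = -2, c_2 = -1, c_3 = -1


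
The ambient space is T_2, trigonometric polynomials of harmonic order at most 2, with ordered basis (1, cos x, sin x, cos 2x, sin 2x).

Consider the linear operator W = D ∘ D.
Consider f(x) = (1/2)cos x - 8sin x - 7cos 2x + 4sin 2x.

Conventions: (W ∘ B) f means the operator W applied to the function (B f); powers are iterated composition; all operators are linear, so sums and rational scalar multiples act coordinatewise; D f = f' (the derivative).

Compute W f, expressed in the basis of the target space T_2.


the image equals g(x) = -(1/2)cos x + 8sin x + 28cos 2x - 16sin 2x

D f = -8cos x - (1/2)sin x + 8cos 2x + 14sin 2x
D D f = -(1/2)cos x + 8sin x + 28cos 2x - 16sin 2x
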